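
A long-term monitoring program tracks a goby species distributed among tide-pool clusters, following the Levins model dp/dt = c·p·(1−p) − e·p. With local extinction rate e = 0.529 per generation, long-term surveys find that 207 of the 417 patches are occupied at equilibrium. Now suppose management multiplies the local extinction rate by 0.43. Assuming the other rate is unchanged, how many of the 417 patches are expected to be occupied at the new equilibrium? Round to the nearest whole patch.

Observed p* = 207/417 = 0.49640.
Balance c(1−p*) = e gives c = e/(1 − 0.49640) = 0.529/0.50360 = 1.05044.
New p* = 1 − e/c = 1 − 0.22747/1.05044 = 0.78345.
Expected occupied = 417 × 0.78345 = 326.70 ≈ 327.

327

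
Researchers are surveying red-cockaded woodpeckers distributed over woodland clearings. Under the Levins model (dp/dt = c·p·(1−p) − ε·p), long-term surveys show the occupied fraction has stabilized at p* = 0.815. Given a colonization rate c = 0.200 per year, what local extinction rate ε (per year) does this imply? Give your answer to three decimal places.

At equilibrium c(1−p*) = ε.
ε = 0.200 × (1 − 0.815) = 0.200 × 0.1850 = 0.0370.

0.037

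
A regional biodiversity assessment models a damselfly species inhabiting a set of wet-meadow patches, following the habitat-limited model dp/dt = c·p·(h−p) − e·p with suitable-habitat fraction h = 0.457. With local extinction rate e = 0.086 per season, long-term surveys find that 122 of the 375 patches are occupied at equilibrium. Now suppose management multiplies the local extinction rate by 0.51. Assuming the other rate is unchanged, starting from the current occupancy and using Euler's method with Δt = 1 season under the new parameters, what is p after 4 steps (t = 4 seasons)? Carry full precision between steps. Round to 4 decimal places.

Observed p* = 122/375 = 0.32533.
Balance c(h−p*) = e gives c = e/(0.457 − 0.32533) = 0.086/0.13167 = 0.65316.
Starting from p₀ = 0.32533; update p ← p + (dp/dt)·Δt with the new parameters.
step 1: Δp = +0.01371, p = 0.33904
step 2: Δp = +0.01125, p = 0.35029
step 3: Δp = +0.00905, p = 0.35934
step 4: Δp = +0.00716, p = 0.36650

0.3665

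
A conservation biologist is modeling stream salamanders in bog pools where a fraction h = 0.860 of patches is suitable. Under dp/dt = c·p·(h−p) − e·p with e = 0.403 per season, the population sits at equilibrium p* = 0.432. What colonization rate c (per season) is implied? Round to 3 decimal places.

0.942

At equilibrium c(h−p*) = e, so c = e/(h−p*).
c = 0.403/(0.860 − 0.432) = 0.403/0.4280 = 0.9416.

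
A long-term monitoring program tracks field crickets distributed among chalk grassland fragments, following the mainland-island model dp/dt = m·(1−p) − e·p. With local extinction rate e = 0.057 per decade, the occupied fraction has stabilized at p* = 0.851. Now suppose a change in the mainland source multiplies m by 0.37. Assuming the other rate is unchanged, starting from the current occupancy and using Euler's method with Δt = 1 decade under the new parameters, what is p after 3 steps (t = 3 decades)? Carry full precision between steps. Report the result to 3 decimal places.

Balance m(1−p*) = e·p* gives m = e·p*/(1−p*) = 0.057×0.85100/0.14900 = 0.32555.
Starting from p₀ = 0.85100; update p ← p + (dp/dt)·Δt with the new parameters.
step 1: Δp = -0.03056, p = 0.82044
step 2: Δp = -0.02514, p = 0.79530
step 3: Δp = -0.02068, p = 0.77463

0.775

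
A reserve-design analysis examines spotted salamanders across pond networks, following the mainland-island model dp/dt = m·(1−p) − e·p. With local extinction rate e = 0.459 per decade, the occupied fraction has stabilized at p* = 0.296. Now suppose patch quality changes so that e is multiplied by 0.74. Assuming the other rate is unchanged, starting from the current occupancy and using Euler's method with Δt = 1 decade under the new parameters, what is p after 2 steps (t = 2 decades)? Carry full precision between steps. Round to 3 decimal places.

Balance m(1−p*) = e·p* gives m = e·p*/(1−p*) = 0.459×0.29600/0.70400 = 0.19299.
Starting from p₀ = 0.29600; update p ← p + (dp/dt)·Δt with the new parameters.
  1  |  dp/dt·Δt = +0.035325  |  p_1 = 0.331325
  2  |  dp/dt·Δt = +0.016509  |  p_2 = 0.347834

0.348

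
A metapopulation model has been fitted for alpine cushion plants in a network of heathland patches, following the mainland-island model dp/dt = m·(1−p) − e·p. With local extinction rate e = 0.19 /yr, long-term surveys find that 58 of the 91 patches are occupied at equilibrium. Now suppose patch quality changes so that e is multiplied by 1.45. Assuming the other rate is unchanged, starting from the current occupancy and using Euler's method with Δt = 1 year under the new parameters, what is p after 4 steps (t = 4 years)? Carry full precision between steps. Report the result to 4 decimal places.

0.5500

Observed p* = 58/91 = 0.63736.
Balance m(1−p*) = e·p* gives m = e·p*/(1−p*) = 0.19×0.63736/0.36264 = 0.33394.
Starting from p₀ = 0.63736; update p ← p + (dp/dt)·Δt with the new parameters.
t = 1: p = 0.63736 + (-0.05449) = 0.58287
t = 2: p = 0.58287 + (-0.02128) = 0.56158
t = 3: p = 0.56158 + (-0.00831) = 0.55327
t = 4: p = 0.55327 + (-0.00325) = 0.55003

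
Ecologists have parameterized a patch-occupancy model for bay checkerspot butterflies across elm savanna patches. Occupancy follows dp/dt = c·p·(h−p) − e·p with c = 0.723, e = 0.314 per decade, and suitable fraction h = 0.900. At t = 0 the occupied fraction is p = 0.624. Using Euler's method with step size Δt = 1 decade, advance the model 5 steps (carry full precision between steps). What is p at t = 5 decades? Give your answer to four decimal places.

Update rule: p ← p + [c·p·(h−p) − e·p]·Δt with Δt = 1.
step 1: Δp = -0.07142, p = 0.55258
step 2: Δp = -0.03471, p = 0.51787
step 3: Δp = -0.01953, p = 0.49834
step 4: Δp = -0.01176, p = 0.48658
step 5: Δp = -0.00734, p = 0.47923

0.4792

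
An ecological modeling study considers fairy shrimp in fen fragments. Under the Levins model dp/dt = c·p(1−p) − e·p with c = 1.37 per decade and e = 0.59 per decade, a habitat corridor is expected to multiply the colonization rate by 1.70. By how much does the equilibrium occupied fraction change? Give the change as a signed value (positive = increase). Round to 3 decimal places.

Before: p* = 1 − 0.59/1.37 = 0.5693.
After the change, c = 2.329, e = 0.59, so p* = 1 − 0.59/2.329 = 0.7467.
Δp* = 0.7467 − 0.5693 = +0.1773.

0.177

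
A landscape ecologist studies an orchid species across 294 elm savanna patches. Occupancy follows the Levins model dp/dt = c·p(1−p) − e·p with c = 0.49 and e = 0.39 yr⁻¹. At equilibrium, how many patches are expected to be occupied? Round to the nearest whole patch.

60

p* = 1 − e/c = 1 − 0.39/0.49 = 0.2041.
Expected occupied patches = N × p* = 294 × 0.2041 = 60.00 ≈ 60.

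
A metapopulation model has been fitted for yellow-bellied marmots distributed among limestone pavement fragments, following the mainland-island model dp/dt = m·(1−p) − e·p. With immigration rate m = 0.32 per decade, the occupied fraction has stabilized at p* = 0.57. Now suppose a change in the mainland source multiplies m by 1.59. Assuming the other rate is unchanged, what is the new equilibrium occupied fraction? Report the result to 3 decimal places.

0.678

Balance m(1−p*) = e·p* gives e = m(1−p*)/p* = 0.32×0.43000/0.57000 = 0.24140.
New p* = m/(m+e) = 0.50880/(0.50880+0.24140) = 0.67822.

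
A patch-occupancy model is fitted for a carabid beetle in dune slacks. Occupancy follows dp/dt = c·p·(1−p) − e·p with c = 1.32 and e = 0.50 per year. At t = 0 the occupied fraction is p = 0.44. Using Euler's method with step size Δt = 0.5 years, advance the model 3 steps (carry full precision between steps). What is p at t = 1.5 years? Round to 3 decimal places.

Update rule: p ← p + [c·p·(1−p) − e·p]·Δt with Δt = 0.5.
t = 0.5: p = 0.44000 + (+0.05262) = 0.49262
t = 1: p = 0.49262 + (+0.04181) = 0.53443
t = 1.5: p = 0.53443 + (+0.03061) = 0.56504

0.565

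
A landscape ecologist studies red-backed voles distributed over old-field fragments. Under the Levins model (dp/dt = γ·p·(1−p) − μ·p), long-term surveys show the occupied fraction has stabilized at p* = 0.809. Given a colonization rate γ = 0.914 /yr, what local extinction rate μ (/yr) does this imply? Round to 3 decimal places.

At equilibrium γ(1−p*) = μ.
μ = 0.914 × (1 − 0.809) = 0.914 × 0.1910 = 0.1746.

0.175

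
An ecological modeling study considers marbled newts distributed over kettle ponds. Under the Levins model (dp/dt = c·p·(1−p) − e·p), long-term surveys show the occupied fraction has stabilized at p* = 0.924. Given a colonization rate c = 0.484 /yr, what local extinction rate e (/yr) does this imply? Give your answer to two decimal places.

At equilibrium c(1−p*) = e.
e = 0.484 × (1 − 0.924) = 0.484 × 0.0760 = 0.0368.

0.04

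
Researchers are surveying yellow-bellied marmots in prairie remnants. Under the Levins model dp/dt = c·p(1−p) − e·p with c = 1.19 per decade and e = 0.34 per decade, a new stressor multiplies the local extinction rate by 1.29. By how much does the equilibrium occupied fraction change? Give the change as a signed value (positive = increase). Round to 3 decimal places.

-0.083

Before: p* = 1 − 0.34/1.19 = 0.7143.
After the change, c = 1.19, e = 0.4386, so p* = 1 − 0.4386/1.19 = 0.6314.
Δp* = 0.6314 − 0.7143 = -0.0829.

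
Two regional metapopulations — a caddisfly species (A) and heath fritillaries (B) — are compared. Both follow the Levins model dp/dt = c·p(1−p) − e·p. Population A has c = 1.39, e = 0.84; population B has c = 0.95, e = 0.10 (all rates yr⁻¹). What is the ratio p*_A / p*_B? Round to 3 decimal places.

A: p*_A = 1 − 0.84/1.39 = 0.3957.
B: p*_B = 1 − 0.10/0.95 = 0.8947.
p*_A / p*_B = 0.3957/0.8947 = 0.4422.

0.442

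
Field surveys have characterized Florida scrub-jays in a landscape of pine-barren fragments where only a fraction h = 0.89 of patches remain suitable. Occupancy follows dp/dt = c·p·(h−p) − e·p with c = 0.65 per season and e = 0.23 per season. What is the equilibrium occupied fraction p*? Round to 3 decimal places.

Setting dp/dt = 0 and dividing by p* gives c·(h−p*) = e.
So p* = h − e/c = 0.89 − 0.23/0.65 = 0.89 − 0.3538 = 0.5362.

0.536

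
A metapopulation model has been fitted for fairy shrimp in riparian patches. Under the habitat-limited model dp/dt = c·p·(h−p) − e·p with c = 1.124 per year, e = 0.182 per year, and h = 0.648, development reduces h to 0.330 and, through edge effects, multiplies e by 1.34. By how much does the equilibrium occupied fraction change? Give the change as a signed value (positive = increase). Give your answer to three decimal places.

Before: p* = h − e/c = 0.648 − 0.182/1.124 = 0.648 − 0.1619 = 0.4861.
After: c = 1.124, e = 0.24388, h = 0.330; p* = 0.330 − 0.24388/1.124 = 0.1130.
Δp* = 0.1130 − 0.4861 = -0.3731.

-0.373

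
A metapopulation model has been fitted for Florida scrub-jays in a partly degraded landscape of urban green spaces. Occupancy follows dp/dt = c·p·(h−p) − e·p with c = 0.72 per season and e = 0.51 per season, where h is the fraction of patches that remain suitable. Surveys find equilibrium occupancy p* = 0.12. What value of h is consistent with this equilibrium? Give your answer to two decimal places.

At equilibrium c(h−p*) = e, so h = p* + e/c.
h = 0.12 + 0.51/0.72 = 0.12 + 0.7083 = 0.8283.

0.83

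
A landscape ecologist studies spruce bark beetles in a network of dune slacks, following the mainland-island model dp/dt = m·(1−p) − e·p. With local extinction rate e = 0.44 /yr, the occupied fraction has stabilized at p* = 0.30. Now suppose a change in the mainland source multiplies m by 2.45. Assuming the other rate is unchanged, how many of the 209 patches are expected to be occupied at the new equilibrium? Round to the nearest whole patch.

Balance m(1−p*) = e·p* gives m = e·p*/(1−p*) = 0.44×0.30000/0.70000 = 0.18857.
New p* = m/(m+e) = 0.46200/(0.46200+0.44000) = 0.51220.
Expected occupied = 209 × 0.51220 = 107.05 ≈ 107.

107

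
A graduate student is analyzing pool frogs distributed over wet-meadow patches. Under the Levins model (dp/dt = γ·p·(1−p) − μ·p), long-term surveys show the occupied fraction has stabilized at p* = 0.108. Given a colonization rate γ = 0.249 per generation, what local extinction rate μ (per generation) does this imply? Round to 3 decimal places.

0.222

At equilibrium γ(1−p*) = μ.
μ = 0.249 × (1 − 0.108) = 0.249 × 0.8920 = 0.2221.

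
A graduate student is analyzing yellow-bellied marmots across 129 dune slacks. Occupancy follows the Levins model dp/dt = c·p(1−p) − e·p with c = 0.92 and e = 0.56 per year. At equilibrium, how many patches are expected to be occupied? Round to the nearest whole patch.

50

p* = 1 − e/c = 1 − 0.56/0.92 = 0.3913.
Expected occupied patches = N × p* = 129 × 0.3913 = 50.48 ≈ 50.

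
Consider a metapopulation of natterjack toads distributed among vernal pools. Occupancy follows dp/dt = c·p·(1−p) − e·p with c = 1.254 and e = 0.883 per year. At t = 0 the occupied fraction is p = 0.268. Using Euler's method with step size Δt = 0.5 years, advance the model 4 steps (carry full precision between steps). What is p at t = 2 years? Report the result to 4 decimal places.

Update rule: p ← p + [c·p·(1−p) − e·p]·Δt with Δt = 0.5.
step 1: Δp = +0.00468, p = 0.27268
step 2: Δp = +0.00396, p = 0.27664
step 3: Δp = +0.00333, p = 0.27997
step 4: Δp = +0.00279, p = 0.28276

0.2828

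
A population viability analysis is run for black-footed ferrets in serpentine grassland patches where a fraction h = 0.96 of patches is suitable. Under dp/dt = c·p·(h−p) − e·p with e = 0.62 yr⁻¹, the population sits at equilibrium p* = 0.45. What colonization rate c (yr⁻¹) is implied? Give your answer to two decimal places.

At equilibrium c(h−p*) = e, so c = e/(h−p*).
c = 0.62/(0.96 − 0.45) = 0.62/0.5100 = 1.2157.

1.22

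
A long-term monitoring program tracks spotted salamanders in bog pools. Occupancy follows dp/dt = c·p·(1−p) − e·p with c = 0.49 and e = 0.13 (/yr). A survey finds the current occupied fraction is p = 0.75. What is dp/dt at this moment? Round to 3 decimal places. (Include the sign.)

Colonization term: c·p·(1−p) = 0.49×0.75×0.2500 = 0.09187.
Extinction term: e·p = 0.09750.
dp/dt = 0.09187 − 0.09750 = -0.00563.

-0.006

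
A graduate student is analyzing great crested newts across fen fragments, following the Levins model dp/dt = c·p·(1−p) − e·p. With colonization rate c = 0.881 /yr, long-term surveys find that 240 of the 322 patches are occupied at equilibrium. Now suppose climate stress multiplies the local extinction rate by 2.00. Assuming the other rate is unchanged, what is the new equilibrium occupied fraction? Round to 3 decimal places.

Observed p* = 240/322 = 0.74534.
Balance c(1−p*) = e gives e = 0.881×(1 − 0.74534) = 0.22436.
New p* = 1 − e/c = 1 − 0.44872/0.88100 = 0.49067.

0.491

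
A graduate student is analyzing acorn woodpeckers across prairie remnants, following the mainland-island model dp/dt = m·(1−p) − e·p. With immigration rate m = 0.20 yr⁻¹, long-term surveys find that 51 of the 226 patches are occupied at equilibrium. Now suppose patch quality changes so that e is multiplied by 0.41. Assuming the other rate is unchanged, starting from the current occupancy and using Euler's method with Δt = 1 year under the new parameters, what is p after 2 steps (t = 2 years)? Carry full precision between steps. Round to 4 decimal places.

0.3644

Observed p* = 51/226 = 0.22566.
Balance m(1−p*) = e·p* gives e = m(1−p*)/p* = 0.20×0.77434/0.22566 = 0.68627.
Starting from p₀ = 0.22566; update p ← p + (dp/dt)·Δt with the new parameters.
step 1: Δp = +0.09137, p = 0.31704
step 2: Δp = +0.04739, p = 0.36442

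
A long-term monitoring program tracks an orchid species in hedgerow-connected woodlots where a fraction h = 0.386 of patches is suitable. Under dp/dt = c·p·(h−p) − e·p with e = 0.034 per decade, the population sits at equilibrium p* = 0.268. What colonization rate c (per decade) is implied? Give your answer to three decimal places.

At equilibrium c(h−p*) = e, so c = e/(h−p*).
c = 0.034/(0.386 − 0.268) = 0.034/0.1180 = 0.2881.

0.288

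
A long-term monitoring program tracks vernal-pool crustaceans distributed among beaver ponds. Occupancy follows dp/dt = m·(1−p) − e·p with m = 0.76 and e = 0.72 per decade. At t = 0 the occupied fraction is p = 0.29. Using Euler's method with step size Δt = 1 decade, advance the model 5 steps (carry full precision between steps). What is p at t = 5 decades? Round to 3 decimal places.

Update rule: p ← p + [m·(1−p) − e·p]·Δt with Δt = 1.
p: 0.29000 → 0.62080  (Δp = +0.33080)
p: 0.62080 → 0.46202  (Δp = -0.15878)
p: 0.46202 → 0.53823  (Δp = +0.07622)
p: 0.53823 → 0.50165  (Δp = -0.03658)
p: 0.50165 → 0.51921  (Δp = +0.01756)

0.519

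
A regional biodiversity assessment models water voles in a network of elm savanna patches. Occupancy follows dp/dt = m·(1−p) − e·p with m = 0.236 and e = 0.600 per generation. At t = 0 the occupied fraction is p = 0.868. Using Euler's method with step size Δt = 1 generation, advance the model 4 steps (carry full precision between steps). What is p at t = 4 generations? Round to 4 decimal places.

0.2827

Update rule: p ← p + [m·(1−p) − e·p]·Δt with Δt = 1.
t = 1: p = 0.86800 + (-0.48965) = 0.37835
t = 2: p = 0.37835 + (-0.08030) = 0.29805
t = 3: p = 0.29805 + (-0.01317) = 0.28488
t = 4: p = 0.28488 + (-0.00216) = 0.28272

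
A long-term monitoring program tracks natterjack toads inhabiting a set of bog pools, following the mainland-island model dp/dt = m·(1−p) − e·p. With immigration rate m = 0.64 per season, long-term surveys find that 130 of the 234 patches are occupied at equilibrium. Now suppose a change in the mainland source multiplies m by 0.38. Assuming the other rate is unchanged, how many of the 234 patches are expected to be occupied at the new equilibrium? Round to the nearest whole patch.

Observed p* = 130/234 = 0.55556.
Balance m(1−p*) = e·p* gives e = m(1−p*)/p* = 0.64×0.44444/0.55556 = 0.51199.
New p* = m/(m+e) = 0.24320/(0.24320+0.51199) = 0.32204.
Expected occupied = 234 × 0.32204 = 75.36 ≈ 75.

75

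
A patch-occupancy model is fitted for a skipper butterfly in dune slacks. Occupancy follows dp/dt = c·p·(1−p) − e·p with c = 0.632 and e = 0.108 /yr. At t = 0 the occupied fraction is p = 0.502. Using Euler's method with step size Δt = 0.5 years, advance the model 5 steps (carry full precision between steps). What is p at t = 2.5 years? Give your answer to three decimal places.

0.714

Update rule: p ← p + [c·p·(1−p) − e·p]·Δt with Δt = 0.5.
t = 0.5: p = 0.50200 + (+0.05189) = 0.55389
t = 1: p = 0.55389 + (+0.04817) = 0.60206
t = 1.5: p = 0.60206 + (+0.04320) = 0.64526
t = 2: p = 0.64526 + (+0.03749) = 0.68275
t = 2.5: p = 0.68275 + (+0.03158) = 0.71433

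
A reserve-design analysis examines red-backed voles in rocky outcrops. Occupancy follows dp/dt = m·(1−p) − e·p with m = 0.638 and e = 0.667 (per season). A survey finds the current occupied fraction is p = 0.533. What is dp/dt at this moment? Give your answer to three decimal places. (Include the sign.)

Colonization term: m·(1−p) = 0.638×0.4670 = 0.29795.
Extinction term: e·p = 0.35551.
dp/dt = 0.29795 − 0.35551 = -0.05757.

-0.058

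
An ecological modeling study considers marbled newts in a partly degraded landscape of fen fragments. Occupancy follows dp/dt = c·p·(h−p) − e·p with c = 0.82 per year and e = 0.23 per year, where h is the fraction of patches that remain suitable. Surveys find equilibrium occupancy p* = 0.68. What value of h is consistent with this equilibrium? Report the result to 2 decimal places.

0.96

At equilibrium c(h−p*) = e, so h = p* + e/c.
h = 0.68 + 0.23/0.82 = 0.68 + 0.2805 = 0.9605.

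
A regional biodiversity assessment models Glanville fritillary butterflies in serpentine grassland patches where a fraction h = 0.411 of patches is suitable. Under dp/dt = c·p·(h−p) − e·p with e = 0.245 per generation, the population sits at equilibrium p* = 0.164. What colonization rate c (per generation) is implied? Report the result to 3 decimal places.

0.992

At equilibrium c(h−p*) = e, so c = e/(h−p*).
c = 0.245/(0.411 − 0.164) = 0.245/0.2470 = 0.9919.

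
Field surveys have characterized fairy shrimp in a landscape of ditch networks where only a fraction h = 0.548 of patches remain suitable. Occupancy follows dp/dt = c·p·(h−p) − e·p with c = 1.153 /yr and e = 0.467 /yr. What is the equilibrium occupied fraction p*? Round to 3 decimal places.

Setting dp/dt = 0 and dividing by p* gives c·(h−p*) = e.
So p* = h − e/c = 0.548 − 0.467/1.153 = 0.548 − 0.4050 = 0.1430.

0.143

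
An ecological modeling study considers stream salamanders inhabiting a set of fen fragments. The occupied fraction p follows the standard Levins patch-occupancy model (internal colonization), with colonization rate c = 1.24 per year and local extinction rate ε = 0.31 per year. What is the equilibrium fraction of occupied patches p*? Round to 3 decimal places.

At equilibrium, colonization balances extinction: c·p*·(1−p*) = ε·p*.
So p* = 1 − ε/c = 1 − 0.31/1.24 = 1 − 0.2500 = 0.7500.

0.750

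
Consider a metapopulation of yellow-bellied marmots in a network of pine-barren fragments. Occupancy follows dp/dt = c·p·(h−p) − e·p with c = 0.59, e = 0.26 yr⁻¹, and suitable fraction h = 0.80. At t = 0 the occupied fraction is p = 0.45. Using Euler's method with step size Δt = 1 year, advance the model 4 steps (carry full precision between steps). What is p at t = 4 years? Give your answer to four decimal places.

Update rule: p ← p + [c·p·(h−p) − e·p]·Δt with Δt = 1.
  1  |  dp/dt·Δt = -0.024075  |  p_1 = 0.425925
  2  |  dp/dt·Δt = -0.016737  |  p_2 = 0.409188
  3  |  dp/dt·Δt = -0.012039  |  p_3 = 0.397149
  4  |  dp/dt·Δt = -0.008864  |  p_4 = 0.388286

0.3883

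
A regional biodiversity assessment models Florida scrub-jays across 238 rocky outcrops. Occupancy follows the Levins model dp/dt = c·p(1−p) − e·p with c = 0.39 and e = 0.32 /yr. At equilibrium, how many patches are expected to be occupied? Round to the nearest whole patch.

43

p* = 1 − e/c = 1 − 0.32/0.39 = 0.1795.
Expected occupied patches = N × p* = 238 × 0.1795 = 42.72 ≈ 43.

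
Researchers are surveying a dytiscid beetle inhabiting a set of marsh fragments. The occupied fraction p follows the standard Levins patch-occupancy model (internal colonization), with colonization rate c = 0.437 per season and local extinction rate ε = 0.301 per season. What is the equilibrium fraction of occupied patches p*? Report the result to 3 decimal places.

0.311

Setting dp/dt = 0 and dividing through by p* gives c·(1−p*) = ε.
So p* = 1 − ε/c = 1 − 0.301/0.437 = 1 − 0.6888 = 0.3112.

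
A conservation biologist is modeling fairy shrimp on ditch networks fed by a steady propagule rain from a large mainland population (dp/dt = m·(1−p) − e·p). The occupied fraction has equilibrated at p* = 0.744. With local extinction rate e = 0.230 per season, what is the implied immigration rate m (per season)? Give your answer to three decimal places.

At equilibrium m(1−p*) = e·p*, so m = e·p*/(1−p*).
m = 0.230 × 0.744 / 0.2560 = 0.1711/0.2560 = 0.6684.

0.668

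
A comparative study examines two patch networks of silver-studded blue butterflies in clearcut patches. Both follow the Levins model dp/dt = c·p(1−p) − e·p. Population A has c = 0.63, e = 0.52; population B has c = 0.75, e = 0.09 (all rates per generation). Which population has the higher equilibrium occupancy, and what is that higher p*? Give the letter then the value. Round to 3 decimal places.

A: p*_A = 1 − 0.52/0.63 = 0.1746.
B: p*_B = 1 − 0.09/0.75 = 0.8800.
B is higher at 0.8800.

B, 0.880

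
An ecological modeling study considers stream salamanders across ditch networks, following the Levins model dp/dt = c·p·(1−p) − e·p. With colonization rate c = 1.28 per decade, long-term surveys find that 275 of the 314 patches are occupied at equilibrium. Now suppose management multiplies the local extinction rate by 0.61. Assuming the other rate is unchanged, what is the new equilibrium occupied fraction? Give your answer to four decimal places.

Observed p* = 275/314 = 0.87580.
Balance c(1−p*) = e gives e = 1.28×(1 − 0.87580) = 0.15898.
New p* = 1 − e/c = 1 − 0.09698/1.28000 = 0.92423.

0.9242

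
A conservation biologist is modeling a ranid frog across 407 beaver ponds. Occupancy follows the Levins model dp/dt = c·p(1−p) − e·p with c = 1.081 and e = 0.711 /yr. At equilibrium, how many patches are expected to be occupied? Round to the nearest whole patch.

139

p* = 1 − e/c = 1 − 0.711/1.081 = 0.3423.
Expected occupied patches = N × p* = 407 × 0.3423 = 139.31 ≈ 139.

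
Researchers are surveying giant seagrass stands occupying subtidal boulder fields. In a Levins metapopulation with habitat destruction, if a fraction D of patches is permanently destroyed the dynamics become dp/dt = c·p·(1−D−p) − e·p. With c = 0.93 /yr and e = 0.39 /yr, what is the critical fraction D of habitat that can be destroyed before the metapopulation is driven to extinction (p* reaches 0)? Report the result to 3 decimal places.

The nontrivial equilibrium is p* = (1−D) − e/c; extinction occurs when this hits zero.
So D_crit = 1 − e/c = 1 − 0.39/0.93 = 1 − 0.4194 = 0.5806.
Note this equals the original equilibrium occupancy — the Levins extinction-debt result.

0.581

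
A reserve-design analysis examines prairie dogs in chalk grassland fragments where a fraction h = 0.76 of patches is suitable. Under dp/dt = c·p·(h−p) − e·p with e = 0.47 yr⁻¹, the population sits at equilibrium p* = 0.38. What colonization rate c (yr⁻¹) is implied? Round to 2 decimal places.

1.24

At equilibrium c(h−p*) = e, so c = e/(h−p*).
c = 0.47/(0.76 − 0.38) = 0.47/0.3800 = 1.2368.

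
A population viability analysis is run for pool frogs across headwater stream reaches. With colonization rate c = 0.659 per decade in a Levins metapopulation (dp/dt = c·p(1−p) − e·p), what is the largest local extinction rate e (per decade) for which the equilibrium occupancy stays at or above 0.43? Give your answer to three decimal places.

1 − e/c ≥ 0.43 ⇒ e ≤ c(1 − 0.43) = 0.659 × 0.5700.
e_max = 0.3756.

0.376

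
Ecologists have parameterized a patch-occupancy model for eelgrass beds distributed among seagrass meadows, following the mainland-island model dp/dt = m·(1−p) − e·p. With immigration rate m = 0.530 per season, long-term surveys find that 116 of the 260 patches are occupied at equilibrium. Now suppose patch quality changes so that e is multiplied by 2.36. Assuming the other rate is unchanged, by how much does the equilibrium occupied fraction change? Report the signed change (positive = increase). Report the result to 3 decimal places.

Observed p* = 116/260 = 0.44615.
Balance m(1−p*) = e·p* gives e = m(1−p*)/p* = 0.530×0.55385/0.44615 = 0.65794.
New p* = m/(m+e) = 0.53000/(0.53000+1.55274) = 0.25447.
Δp* = 0.25447 − 0.44615 = -0.19168.

-0.192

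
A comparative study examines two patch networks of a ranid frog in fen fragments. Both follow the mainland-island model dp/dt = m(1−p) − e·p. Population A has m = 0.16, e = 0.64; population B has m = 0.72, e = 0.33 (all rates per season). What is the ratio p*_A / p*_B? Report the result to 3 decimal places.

A: p*_A = m/(m+e) = 0.16/0.8000 = 0.2000.
B: p*_B = 0.72/1.0500 = 0.6857.
p*_A / p*_B = 0.2000/0.6857 = 0.2917.

0.292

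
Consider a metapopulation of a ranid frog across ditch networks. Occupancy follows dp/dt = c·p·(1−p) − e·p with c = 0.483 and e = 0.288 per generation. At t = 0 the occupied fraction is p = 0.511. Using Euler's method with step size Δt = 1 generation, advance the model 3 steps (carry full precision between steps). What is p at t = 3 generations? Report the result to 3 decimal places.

0.452

Update rule: p ← p + [c·p·(1−p) − e·p]·Δt with Δt = 1.
  1  |  dp/dt·Δt = -0.026476  |  p_1 = 0.484524
  2  |  dp/dt·Δt = -0.018908  |  p_2 = 0.465615
  3  |  dp/dt·Δt = -0.013918  |  p_3 = 0.451697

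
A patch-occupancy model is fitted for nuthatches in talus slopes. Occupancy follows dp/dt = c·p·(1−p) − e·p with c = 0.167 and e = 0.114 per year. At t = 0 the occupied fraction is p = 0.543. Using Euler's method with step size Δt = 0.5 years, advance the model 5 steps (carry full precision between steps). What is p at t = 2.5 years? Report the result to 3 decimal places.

0.498

Update rule: p ← p + [c·p·(1−p) − e·p]·Δt with Δt = 0.5.
t = 0.5: p = 0.54300 + (-0.01023) = 0.53277
t = 1: p = 0.53277 + (-0.00958) = 0.52319
t = 1.5: p = 0.52319 + (-0.00899) = 0.51420
t = 2: p = 0.51420 + (-0.00845) = 0.50574
t = 2.5: p = 0.50574 + (-0.00796) = 0.49779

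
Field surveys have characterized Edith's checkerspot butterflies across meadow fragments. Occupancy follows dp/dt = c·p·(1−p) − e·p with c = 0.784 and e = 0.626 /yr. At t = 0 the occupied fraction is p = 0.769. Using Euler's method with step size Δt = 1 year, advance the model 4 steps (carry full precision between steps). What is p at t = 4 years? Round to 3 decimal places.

0.284

Update rule: p ← p + [c·p·(1−p) − e·p]·Δt with Δt = 1.
step 1: Δp = -0.34213, p = 0.42687
step 2: Δp = -0.07542, p = 0.35146
step 3: Δp = -0.04131, p = 0.31015
step 4: Δp = -0.02641, p = 0.28374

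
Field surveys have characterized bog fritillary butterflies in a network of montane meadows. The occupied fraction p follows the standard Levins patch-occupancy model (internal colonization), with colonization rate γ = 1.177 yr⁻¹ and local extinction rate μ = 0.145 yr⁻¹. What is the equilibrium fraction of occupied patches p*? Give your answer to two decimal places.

Setting dp/dt = 0 and dividing through by p* gives γ·(1−p*) = μ.
So p* = 1 − μ/γ = 1 − 0.145/1.177 = 1 − 0.1232 = 0.8768.

0.88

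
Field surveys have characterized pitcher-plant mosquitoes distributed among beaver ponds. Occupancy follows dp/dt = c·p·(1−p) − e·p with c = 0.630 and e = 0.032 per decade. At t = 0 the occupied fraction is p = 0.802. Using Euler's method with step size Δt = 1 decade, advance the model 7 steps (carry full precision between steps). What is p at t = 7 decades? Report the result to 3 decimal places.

Update rule: p ← p + [c·p·(1−p) − e·p]·Δt with Δt = 1.
t = 1: p = 0.80200 + (+0.07438) = 0.87638
t = 2: p = 0.87638 + (+0.04021) = 0.91659
t = 3: p = 0.91659 + (+0.01884) = 0.93542
t = 4: p = 0.93542 + (+0.00812) = 0.94355
t = 5: p = 0.94355 + (+0.00336) = 0.94691
t = 6: p = 0.94691 + (+0.00137) = 0.94828
t = 7: p = 0.94828 + (+0.00055) = 0.94883

0.949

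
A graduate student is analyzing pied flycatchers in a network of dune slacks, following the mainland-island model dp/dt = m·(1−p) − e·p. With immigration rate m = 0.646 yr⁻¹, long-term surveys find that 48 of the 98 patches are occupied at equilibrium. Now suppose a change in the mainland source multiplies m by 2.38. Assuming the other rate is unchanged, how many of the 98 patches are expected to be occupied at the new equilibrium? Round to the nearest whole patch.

68

Observed p* = 48/98 = 0.48980.
Balance m(1−p*) = e·p* gives e = m(1−p*)/p* = 0.646×0.51020/0.48980 = 0.67291.
New p* = m/(m+e) = 1.53748/(1.53748+0.67291) = 0.69557.
Expected occupied = 98 × 0.69557 = 68.17 ≈ 68.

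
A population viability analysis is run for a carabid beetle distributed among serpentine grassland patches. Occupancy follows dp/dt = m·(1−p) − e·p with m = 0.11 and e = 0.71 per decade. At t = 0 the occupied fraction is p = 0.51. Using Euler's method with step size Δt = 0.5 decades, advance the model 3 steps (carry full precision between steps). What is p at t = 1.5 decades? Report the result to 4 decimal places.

0.2113

Update rule: p ← p + [m·(1−p) − e·p]·Δt with Δt = 0.5.
step 1: Δp = -0.15410, p = 0.35590
step 2: Δp = -0.09092, p = 0.26498
step 3: Δp = -0.05364, p = 0.21134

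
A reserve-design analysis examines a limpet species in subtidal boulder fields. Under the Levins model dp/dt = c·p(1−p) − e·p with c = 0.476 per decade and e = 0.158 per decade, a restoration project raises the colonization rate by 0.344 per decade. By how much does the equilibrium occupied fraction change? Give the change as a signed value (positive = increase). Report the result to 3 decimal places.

Before: p* = 1 − 0.158/0.476 = 0.6681.
After the change, c = 0.82, e = 0.158, so p* = 1 − 0.158/0.82 = 0.8073.
Δp* = 0.8073 − 0.6681 = +0.1392.

0.139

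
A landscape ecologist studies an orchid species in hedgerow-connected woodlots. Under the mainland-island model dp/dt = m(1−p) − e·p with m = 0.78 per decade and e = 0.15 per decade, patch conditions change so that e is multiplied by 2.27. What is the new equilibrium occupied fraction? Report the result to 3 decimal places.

0.696

Before: p* = 0.78/(0.78+0.15) = 0.8387.
After: m = 0.78, e = 0.3405; p* = 0.78/1.1205 = 0.6961.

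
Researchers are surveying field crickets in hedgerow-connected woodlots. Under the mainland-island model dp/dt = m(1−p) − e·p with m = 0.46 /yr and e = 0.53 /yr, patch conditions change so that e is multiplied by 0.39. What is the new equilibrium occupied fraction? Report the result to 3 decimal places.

Before: p* = 0.46/(0.46+0.53) = 0.4646.
After: m = 0.46, e = 0.2067; p* = 0.46/0.6667 = 0.6900.

0.690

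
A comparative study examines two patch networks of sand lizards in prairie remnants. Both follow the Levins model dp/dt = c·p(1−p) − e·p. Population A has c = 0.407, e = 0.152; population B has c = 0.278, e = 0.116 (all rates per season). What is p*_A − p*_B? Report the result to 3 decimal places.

0.044

A: p*_A = 1 − 0.152/0.407 = 0.6265.
B: p*_B = 1 − 0.116/0.278 = 0.5827.
p*_A − p*_B = 0.6265 − 0.5827 = 0.0438.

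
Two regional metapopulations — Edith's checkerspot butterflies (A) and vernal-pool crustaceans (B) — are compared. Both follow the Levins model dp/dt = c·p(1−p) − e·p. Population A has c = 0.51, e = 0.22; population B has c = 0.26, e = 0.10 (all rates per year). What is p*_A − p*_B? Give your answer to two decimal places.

-0.05

A: p*_A = 1 − 0.22/0.51 = 0.5686.
B: p*_B = 1 − 0.10/0.26 = 0.6154.
p*_A − p*_B = 0.5686 − 0.6154 = -0.0468.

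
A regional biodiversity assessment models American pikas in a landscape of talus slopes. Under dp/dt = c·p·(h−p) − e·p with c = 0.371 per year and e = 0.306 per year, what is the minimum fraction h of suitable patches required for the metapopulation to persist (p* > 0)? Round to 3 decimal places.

p* = h − e/c is positive only when h > e/c.
h_min = e/c = 0.306/0.371 = 0.8248.

0.825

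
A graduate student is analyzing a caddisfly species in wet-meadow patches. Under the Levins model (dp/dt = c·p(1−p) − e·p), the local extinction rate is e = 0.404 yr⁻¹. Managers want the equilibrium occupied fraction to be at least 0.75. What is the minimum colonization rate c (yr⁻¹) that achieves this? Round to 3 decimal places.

p* = 1 − e/c ≥ 0.75 requires e/c ≤ 0.2500, i.e. c ≥ e/0.2500.
c_min = 0.404/0.2500 = 1.6160.

1.616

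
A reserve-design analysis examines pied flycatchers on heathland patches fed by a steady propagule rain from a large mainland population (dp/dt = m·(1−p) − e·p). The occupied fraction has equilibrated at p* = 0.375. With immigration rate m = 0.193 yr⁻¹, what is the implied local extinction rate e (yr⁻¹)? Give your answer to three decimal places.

At equilibrium m(1−p*) = e·p*, so e = m(1−p*)/p*.
e = 0.193 × 0.6250 / 0.375 = 0.3217.

0.322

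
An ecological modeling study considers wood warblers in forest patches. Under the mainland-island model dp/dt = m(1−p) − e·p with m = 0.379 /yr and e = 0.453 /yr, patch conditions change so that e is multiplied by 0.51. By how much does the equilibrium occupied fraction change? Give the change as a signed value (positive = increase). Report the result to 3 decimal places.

Before: p* = 0.379/(0.379+0.453) = 0.4555.
After: m = 0.379, e = 0.23103; p* = 0.379/0.6100 = 0.6213.
Δp* = 0.6213 − 0.4555 = +0.1658.

0.166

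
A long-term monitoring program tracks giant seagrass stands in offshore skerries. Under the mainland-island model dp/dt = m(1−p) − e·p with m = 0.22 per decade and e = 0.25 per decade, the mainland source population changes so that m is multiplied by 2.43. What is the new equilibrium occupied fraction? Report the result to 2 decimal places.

Before: p* = 0.22/(0.22+0.25) = 0.4681.
After: m = 0.5346, e = 0.25; p* = 0.5346/0.7846 = 0.6814.

0.68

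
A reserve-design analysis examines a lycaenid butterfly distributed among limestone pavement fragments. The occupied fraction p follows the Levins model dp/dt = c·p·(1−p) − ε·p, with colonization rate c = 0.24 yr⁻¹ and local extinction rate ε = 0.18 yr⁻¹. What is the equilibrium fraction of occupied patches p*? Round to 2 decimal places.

0.25

At equilibrium, colonization balances extinction: c·p*·(1−p*) = ε·p*.
So p* = 1 − ε/c = 1 − 0.18/0.24 = 1 − 0.7500 = 0.2500.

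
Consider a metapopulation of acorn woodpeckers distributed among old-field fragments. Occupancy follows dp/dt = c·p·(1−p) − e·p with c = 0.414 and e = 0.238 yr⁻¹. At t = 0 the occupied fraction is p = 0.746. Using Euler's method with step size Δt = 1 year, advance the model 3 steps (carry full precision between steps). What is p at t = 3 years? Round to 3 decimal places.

0.548

Update rule: p ← p + [c·p·(1−p) − e·p]·Δt with Δt = 1.
p: 0.74600 → 0.64690  (Δp = -0.09910)
p: 0.64690 → 0.58750  (Δp = -0.05940)
p: 0.58750 → 0.54801  (Δp = -0.03950)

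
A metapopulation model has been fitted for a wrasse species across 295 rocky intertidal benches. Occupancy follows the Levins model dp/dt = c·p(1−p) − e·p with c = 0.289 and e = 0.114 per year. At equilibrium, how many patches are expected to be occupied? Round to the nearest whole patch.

179

p* = 1 − e/c = 1 − 0.114/0.289 = 0.6055.
Expected occupied patches = N × p* = 295 × 0.6055 = 178.63 ≈ 179.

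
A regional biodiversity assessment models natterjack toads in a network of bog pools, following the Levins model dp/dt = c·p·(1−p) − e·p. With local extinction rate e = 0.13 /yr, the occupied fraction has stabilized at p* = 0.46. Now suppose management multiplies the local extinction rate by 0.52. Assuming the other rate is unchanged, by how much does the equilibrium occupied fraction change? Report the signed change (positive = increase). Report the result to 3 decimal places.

0.259

Balance c(1−p*) = e gives c = e/(1 − 0.46000) = 0.13/0.54000 = 0.24074.
New p* = 1 − e/c = 1 − 0.06760/0.24074 = 0.71920.
Δp* = 0.71920 − 0.46000 = +0.25920.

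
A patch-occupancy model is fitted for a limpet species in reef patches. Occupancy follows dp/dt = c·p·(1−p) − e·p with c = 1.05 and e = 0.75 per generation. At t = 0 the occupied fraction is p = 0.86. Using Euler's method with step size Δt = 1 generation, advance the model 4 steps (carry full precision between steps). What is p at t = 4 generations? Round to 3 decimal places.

0.302

Update rule: p ← p + [c·p·(1−p) − e·p]·Δt with Δt = 1.
  1  |  dp/dt·Δt = -0.518580  |  p_1 = 0.341420
  2  |  dp/dt·Δt = -0.019970  |  p_2 = 0.321450
  3  |  dp/dt·Δt = -0.012062  |  p_3 = 0.309388
  4  |  dp/dt·Δt = -0.007691  |  p_4 = 0.301698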